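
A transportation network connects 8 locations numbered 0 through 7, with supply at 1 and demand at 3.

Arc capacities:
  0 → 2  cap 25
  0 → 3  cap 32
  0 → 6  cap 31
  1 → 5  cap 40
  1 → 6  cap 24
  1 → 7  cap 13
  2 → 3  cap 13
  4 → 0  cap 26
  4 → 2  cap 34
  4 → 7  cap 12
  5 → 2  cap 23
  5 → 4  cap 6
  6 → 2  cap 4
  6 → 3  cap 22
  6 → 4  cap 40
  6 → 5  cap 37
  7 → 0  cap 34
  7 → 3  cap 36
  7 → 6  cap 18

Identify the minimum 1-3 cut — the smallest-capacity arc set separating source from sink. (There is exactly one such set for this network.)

augment #1: 1→6→3 push 22
augment #2: 1→7→3 push 13
augment #3: 1→5→2→3 push 13
augment #4: 1→5→4→0→3 push 6
augment #5: 1→6→4→0→3 push 2
max flow = 56; residual-reachable set from 1 gives S-side
cut edges (S→T): {(1,6), (1,7), (2,3), (5,4)} total cap 56

Min-cut arcs: {(1,6), (1,7), (2,3), (5,4)} (total capacity 56)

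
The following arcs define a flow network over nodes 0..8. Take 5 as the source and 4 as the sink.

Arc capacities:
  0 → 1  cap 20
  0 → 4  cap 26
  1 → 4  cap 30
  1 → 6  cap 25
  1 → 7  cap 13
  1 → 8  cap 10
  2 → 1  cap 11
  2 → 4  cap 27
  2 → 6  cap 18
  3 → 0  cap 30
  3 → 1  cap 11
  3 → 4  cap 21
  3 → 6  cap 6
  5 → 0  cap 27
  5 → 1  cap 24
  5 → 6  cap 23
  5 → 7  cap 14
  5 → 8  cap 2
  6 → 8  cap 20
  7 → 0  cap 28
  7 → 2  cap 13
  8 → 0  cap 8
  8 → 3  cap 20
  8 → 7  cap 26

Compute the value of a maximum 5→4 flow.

augment #1: 5→0→4 bottleneck 26, total now 26
augment #2: 5→1→4 bottleneck 24, total now 50
augment #3: 5→0→1→4 bottleneck 1, total now 51
augment #4: 5→7→2→4 bottleneck 13, total now 64
augment #5: 5→8→3→4 bottleneck 2, total now 66
augment #6: 5→6→8→3→4 bottleneck 18, total now 84
augment #7: 5→7→0→1→4 bottleneck 1, total now 85
augment #8: 5→6→8→0→1→4 bottleneck 2, total now 87

Maximum flow value: 87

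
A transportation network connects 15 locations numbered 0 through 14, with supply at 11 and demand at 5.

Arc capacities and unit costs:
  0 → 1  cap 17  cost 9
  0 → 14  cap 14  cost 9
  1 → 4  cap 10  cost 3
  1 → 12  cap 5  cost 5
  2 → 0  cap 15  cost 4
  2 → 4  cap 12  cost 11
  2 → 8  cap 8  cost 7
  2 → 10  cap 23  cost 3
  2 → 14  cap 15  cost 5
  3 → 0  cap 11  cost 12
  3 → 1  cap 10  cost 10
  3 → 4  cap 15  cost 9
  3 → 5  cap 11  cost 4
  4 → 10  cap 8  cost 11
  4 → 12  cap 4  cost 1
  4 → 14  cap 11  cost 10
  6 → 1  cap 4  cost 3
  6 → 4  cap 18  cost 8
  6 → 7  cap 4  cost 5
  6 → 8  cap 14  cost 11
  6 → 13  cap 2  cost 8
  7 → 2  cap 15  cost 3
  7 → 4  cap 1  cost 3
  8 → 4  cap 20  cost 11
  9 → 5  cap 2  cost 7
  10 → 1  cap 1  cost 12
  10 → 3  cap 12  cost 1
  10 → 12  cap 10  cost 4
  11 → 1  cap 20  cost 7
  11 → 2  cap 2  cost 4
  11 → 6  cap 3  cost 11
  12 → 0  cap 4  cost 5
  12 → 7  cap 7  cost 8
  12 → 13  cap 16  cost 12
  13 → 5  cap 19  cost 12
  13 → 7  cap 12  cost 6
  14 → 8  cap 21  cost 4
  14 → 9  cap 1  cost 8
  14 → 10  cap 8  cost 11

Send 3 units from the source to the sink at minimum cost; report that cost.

shortest-cost path #1: 11→2→10→3→5 push 2 @ unit cost 12 (adds 24)
shortest-cost path #2: 11→1→4→10→3→5 push 1 @ unit cost 26 (adds 26)
total cost = 50

Minimum cost for 3 units: 50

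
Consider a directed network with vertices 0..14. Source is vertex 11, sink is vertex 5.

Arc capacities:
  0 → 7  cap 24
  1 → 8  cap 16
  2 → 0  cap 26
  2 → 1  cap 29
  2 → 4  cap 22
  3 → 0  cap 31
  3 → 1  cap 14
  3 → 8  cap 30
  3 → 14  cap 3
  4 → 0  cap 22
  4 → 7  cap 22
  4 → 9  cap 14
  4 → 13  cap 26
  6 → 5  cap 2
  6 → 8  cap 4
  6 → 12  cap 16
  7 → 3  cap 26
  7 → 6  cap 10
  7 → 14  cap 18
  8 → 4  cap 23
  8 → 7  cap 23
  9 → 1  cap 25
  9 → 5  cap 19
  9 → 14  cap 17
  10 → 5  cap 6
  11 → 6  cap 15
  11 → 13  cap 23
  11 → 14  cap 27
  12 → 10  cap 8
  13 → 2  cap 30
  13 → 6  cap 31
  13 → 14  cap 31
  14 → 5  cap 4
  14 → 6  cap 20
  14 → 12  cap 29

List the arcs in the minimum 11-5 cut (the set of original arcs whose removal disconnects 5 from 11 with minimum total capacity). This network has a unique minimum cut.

Min-cut arcs: {(4,9), (6,5), (10,5), (14,5)} (total capacity 26)

augment #1: 11→6→5 push 2
augment #2: 11→14→5 push 4
augment #3: 11→6→12→10→5 push 6
augment #4: 11→6→8→4→9→5 push 4
augment #5: 11→13→2→4→9→5 push 10
max flow = 26; residual-reachable set from 11 gives S-side
cut edges (S→T): {(4,9), (6,5), (10,5), (14,5)} total cap 26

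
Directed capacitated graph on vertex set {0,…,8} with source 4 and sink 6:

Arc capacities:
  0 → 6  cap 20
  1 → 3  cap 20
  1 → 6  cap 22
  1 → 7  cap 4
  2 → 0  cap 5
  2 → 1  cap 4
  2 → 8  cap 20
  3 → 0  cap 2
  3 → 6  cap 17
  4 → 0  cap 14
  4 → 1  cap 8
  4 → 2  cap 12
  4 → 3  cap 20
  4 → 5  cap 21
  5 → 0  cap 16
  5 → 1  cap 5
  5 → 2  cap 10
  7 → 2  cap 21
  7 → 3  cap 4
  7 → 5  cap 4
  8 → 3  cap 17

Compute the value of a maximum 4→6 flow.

Maximum flow value: 54

augment #1: 4→0→6 bottleneck 14, total now 14
augment #2: 4→1→6 bottleneck 8, total now 22
augment #3: 4→3→6 bottleneck 17, total now 39
augment #4: 4→2→0→6 bottleneck 5, total now 44
augment #5: 4→2→1→6 bottleneck 4, total now 48
augment #6: 4→3→0→6 bottleneck 1, total now 49
augment #7: 4→5→1→6 bottleneck 5, total now 54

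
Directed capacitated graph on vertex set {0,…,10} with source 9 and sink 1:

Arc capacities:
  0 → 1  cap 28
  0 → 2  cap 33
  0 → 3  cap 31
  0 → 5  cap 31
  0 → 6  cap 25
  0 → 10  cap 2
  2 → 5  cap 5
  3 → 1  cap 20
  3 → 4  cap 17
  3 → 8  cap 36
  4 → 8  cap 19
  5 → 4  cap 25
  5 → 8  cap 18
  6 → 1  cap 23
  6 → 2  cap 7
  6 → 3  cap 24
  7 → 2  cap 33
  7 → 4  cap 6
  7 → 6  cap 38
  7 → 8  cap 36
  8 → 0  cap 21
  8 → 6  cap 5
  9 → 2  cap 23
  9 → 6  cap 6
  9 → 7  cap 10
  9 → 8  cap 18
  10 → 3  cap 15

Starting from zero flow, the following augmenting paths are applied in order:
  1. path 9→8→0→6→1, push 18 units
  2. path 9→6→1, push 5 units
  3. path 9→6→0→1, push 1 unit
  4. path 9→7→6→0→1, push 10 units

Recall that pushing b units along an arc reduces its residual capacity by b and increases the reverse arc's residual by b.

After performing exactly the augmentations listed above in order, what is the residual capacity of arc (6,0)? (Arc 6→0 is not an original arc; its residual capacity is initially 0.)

after path 1 (9→8→0→6→1, push 18): res(6,0)=18
after path 2 (9→6→1, push 5): res(6,0)=18
after path 3 (9→6→0→1, push 1): res(6,0)=17
after path 4 (9→7→6→0→1, push 10): res(6,0)=7

Residual capacity of (6,0): 7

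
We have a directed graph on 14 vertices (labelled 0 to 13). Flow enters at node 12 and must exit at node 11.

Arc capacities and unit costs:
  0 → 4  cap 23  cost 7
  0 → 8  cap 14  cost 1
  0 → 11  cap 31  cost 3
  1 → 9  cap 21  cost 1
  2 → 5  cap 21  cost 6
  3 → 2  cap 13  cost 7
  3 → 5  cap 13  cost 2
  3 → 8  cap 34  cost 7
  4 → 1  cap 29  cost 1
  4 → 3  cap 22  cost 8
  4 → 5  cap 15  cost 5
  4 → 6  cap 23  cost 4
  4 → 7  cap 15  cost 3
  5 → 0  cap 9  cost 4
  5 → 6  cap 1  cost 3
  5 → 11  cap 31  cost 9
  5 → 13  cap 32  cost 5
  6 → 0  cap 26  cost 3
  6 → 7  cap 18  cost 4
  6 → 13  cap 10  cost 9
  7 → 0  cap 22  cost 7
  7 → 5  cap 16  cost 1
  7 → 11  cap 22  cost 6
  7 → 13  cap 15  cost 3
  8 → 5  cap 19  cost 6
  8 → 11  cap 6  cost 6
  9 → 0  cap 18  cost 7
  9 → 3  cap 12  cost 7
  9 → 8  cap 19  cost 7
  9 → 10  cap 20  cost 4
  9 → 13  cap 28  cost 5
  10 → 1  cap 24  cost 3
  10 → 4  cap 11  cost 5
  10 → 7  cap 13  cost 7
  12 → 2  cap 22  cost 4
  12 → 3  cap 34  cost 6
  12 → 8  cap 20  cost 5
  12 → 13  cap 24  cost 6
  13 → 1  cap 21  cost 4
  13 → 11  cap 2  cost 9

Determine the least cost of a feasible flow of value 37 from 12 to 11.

Minimum cost for 37 units: 603

shortest-cost path #1: 12→8→11 push 6 @ unit cost 11 (adds 66)
shortest-cost path #2: 12→13→11 push 2 @ unit cost 15 (adds 30)
shortest-cost path #3: 12→3→5→0→11 push 9 @ unit cost 15 (adds 135)
shortest-cost path #4: 12→3→5→11 push 4 @ unit cost 17 (adds 68)
shortest-cost path #5: 12→2→5→11 push 16 @ unit cost 19 (adds 304)
total cost = 603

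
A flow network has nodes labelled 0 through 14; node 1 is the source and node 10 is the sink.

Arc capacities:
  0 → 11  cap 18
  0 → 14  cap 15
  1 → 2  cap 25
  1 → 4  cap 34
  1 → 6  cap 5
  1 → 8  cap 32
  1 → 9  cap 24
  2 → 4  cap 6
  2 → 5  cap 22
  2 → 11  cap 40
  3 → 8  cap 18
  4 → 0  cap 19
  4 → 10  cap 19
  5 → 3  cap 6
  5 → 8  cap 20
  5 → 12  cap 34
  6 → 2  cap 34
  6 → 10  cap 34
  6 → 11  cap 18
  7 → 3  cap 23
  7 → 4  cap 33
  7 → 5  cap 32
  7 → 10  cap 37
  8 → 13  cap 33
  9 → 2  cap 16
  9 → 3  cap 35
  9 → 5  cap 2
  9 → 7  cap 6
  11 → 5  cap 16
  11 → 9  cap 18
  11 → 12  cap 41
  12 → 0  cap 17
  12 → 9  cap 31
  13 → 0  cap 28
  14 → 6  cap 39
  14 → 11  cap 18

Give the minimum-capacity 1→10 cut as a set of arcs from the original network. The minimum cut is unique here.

Min-cut arcs: {(0,14), (1,6), (4,10), (9,7)} (total capacity 45)

augment #1: 1→4→10 push 19
augment #2: 1→6→10 push 5
augment #3: 1→9→7→10 push 6
augment #4: 1→4→0→14→6→10 push 15
max flow = 45; residual-reachable set from 1 gives S-side
cut edges (S→T): {(0,14), (1,6), (4,10), (9,7)} total cap 45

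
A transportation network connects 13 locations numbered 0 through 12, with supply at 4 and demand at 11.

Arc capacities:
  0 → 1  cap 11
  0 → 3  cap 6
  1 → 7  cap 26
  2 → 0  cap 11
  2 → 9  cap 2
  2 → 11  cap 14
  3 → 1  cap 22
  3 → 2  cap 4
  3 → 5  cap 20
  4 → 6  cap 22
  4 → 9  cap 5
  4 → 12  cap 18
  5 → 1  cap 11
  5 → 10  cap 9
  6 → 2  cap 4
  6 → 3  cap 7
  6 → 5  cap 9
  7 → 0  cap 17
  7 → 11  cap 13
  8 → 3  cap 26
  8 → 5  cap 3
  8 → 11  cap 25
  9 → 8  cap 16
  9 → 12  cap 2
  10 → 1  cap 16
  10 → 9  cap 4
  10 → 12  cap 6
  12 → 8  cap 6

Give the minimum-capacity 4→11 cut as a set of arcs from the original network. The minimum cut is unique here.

augment #1: 4→6→2→11 push 4
augment #2: 4→9→8→11 push 5
augment #3: 4→12→8→11 push 6
augment #4: 4→6→3→2→11 push 4
augment #5: 4→6→3→1→7→11 push 3
augment #6: 4→6→5→1→7→11 push 9
max flow = 31; residual-reachable set from 4 gives S-side
cut edges (S→T): {(4,9), (6,2), (6,3), (6,5), (12,8)} total cap 31

Min-cut arcs: {(4,9), (6,2), (6,3), (6,5), (12,8)} (total capacity 31)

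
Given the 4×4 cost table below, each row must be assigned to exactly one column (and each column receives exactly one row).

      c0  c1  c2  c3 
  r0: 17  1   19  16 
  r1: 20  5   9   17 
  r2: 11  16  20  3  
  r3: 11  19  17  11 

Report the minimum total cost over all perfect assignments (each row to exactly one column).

Minimum assignment cost: 24

optimal assignment: row0→col1 (cost 1), row1→col2 (cost 9), row2→col3 (cost 3), row3→col0 (cost 11)
total = 1 + 9 + 3 + 11 = 24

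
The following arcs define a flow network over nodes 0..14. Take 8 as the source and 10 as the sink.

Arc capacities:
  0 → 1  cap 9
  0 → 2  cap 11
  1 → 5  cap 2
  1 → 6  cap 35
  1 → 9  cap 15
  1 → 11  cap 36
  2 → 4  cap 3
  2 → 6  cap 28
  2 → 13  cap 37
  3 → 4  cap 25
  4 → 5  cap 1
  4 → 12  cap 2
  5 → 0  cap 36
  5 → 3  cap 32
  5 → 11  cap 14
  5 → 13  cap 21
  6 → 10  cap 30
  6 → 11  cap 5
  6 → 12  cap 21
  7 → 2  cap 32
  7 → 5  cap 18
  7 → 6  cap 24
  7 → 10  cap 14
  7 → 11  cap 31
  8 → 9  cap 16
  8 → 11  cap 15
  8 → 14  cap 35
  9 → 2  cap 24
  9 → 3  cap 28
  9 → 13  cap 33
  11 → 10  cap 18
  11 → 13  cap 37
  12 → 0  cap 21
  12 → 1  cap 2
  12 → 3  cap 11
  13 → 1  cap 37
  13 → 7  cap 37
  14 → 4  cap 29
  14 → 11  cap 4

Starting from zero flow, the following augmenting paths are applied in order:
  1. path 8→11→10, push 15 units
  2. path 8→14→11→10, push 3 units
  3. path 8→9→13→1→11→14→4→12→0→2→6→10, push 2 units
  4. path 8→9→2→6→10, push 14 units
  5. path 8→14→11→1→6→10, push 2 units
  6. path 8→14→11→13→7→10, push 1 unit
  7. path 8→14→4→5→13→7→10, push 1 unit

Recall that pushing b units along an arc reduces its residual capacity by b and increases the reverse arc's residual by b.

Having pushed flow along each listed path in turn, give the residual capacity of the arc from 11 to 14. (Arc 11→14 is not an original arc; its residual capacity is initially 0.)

Residual capacity of (11,14): 4

after path 1 (8→11→10, push 15): res(11,14)=0
after path 2 (8→14→11→10, push 3): res(11,14)=3
after path 3 (8→9→13→1→11→14→4→12→0→2→6→10, push 2): res(11,14)=1
after path 4 (8→9→2→6→10, push 14): res(11,14)=1
after path 5 (8→14→11→1→6→10, push 2): res(11,14)=3
after path 6 (8→14→11→13→7→10, push 1): res(11,14)=4
after path 7 (8→14→4→5→13→7→10, push 1): res(11,14)=4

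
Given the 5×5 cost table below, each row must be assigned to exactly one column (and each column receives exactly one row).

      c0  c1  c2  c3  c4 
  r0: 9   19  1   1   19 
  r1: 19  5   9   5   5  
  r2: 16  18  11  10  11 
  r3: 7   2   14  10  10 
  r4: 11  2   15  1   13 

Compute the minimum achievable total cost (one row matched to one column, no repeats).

one of 3 optimal assignments: row0→col2 (cost 1), row1→col1 (cost 5), row2→col4 (cost 11), row3→col0 (cost 7), row4→col3 (cost 1)
total = 1 + 5 + 11 + 7 + 1 = 25

Minimum assignment cost: 25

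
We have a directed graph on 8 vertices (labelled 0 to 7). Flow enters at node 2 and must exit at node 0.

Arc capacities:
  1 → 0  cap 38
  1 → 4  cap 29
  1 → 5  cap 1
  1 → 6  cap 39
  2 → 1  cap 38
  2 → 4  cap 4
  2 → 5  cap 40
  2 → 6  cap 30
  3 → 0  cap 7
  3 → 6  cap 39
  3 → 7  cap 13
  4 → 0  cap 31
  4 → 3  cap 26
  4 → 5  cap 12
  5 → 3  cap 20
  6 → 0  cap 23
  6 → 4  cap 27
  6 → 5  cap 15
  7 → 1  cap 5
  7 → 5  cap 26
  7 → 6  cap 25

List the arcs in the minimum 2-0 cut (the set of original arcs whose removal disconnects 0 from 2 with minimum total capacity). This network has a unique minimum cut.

Min-cut arcs: {(2,1), (2,4), (2,6), (5,3)} (total capacity 92)

augment #1: 2→1→0 push 38
augment #2: 2→4→0 push 4
augment #3: 2→6→0 push 23
augment #4: 2→5→3→0 push 7
augment #5: 2→6→4→0 push 7
augment #6: 2→5→3→6→4→0 push 13
max flow = 92; residual-reachable set from 2 gives S-side
cut edges (S→T): {(2,1), (2,4), (2,6), (5,3)} total cap 92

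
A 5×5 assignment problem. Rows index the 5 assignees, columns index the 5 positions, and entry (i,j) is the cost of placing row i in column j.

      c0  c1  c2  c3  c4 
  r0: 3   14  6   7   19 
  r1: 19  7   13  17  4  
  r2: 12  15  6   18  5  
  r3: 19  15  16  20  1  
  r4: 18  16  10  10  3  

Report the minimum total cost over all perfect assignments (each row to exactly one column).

optimal assignment: row0→col0 (cost 3), row1→col1 (cost 7), row2→col2 (cost 6), row3→col4 (cost 1), row4→col3 (cost 10)
total = 3 + 7 + 6 + 1 + 10 = 27

Minimum assignment cost: 27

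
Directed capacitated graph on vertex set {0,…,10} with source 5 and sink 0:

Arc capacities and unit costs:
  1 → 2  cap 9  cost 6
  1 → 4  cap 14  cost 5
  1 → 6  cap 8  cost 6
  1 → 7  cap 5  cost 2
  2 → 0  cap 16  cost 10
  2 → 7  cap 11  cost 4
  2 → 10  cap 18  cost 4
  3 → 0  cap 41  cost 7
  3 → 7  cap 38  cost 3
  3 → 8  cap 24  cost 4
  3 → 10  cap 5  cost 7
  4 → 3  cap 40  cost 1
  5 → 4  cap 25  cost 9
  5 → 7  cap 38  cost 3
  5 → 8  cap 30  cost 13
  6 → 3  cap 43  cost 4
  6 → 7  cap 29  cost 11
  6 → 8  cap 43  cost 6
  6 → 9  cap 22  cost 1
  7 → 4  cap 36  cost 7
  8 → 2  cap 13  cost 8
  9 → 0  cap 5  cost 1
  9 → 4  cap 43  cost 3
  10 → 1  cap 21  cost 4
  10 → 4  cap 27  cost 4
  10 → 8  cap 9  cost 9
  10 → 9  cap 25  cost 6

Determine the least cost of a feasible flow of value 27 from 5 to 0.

Minimum cost for 27 units: 461

shortest-cost path #1: 5→4→3→0 push 25 @ unit cost 17 (adds 425)
shortest-cost path #2: 5→7→4→3→0 push 2 @ unit cost 18 (adds 36)
total cost = 461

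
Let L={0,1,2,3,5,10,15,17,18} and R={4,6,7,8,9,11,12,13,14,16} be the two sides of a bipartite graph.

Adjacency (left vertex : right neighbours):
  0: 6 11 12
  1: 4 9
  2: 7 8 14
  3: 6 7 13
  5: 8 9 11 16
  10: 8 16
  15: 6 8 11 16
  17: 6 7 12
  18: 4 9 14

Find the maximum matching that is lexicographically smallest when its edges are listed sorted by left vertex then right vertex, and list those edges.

|M| = 9 (so the lex-smallest maximum matching has 9 edges)
process left vertices in ascending order; for each, take the smallest-labelled available neighbour that still permits 9 edges overall, or leave it unmatched if none does
lex-smallest matching: {0-6, 1-4, 2-7, 3-13, 5-8, 10-16, 15-11, 17-12, 18-9}

Lex-smallest maximum matching: {(0,6), (1,4), (2,7), (3,13), (5,8), (10,16), (15,11), (17,12), (18,9)}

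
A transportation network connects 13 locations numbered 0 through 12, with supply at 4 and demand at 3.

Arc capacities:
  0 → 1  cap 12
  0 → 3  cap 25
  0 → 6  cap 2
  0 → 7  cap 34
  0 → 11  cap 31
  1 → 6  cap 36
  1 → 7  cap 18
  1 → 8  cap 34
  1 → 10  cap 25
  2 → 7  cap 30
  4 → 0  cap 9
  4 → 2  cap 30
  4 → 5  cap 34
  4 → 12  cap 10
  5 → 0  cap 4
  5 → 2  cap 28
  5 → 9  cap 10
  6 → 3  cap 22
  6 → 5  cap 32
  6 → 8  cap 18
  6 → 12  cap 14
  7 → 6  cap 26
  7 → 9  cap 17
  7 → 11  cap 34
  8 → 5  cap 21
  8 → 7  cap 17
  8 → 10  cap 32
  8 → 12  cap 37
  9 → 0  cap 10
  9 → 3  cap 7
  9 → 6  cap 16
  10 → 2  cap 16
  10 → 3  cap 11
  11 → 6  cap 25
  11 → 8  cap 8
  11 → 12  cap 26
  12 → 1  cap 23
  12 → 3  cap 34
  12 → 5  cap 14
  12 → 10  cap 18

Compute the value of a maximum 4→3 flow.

Maximum flow value: 63

augment #1: 4→0→3 bottleneck 9, total now 9
augment #2: 4→12→3 bottleneck 10, total now 19
augment #3: 4→5→0→3 bottleneck 4, total now 23
augment #4: 4→5→9→3 bottleneck 7, total now 30
augment #5: 4→2→7→6→3 bottleneck 22, total now 52
augment #6: 4→5→9→0→3 bottleneck 3, total now 55
augment #7: 4→2→7→6→12→3 bottleneck 4, total now 59
augment #8: 4→2→7→9→0→3 bottleneck 4, total now 63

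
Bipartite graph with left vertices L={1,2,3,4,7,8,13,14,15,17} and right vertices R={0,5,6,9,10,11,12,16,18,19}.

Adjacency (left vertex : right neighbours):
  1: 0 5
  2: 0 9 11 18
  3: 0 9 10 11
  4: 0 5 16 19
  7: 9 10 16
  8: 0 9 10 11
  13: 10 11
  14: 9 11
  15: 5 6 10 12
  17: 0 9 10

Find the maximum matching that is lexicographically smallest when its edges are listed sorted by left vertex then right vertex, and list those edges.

Lex-smallest maximum matching: {(1,5), (2,18), (3,0), (4,19), (7,16), (8,9), (13,10), (14,11), (15,6)}

|M| = 9 (so the lex-smallest maximum matching has 9 edges)
process left vertices in ascending order; for each, take the smallest-labelled available neighbour that still permits 9 edges overall, or leave it unmatched if none does
lex-smallest matching: {1-5, 2-18, 3-0, 4-19, 7-16, 8-9, 13-10, 14-11, 15-6}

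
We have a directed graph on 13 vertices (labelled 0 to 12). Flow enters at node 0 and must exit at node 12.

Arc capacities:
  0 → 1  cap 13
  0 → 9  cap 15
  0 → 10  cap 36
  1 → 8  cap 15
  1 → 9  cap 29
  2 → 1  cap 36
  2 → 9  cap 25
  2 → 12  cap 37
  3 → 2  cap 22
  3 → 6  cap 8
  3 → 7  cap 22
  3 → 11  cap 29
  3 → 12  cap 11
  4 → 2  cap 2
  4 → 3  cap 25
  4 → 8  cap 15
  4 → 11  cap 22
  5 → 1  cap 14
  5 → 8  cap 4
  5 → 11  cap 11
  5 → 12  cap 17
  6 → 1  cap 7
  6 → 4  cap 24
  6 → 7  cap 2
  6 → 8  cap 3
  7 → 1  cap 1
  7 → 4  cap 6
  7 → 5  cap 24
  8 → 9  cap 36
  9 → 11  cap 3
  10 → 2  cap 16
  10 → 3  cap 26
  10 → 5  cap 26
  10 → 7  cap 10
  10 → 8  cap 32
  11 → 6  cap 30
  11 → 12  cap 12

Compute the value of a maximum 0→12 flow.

Maximum flow value: 39

augment #1: 0→9→11→12 bottleneck 3, total now 3
augment #2: 0→10→2→12 bottleneck 16, total now 19
augment #3: 0→10→3→12 bottleneck 11, total now 30
augment #4: 0→10→5→12 bottleneck 9, total now 39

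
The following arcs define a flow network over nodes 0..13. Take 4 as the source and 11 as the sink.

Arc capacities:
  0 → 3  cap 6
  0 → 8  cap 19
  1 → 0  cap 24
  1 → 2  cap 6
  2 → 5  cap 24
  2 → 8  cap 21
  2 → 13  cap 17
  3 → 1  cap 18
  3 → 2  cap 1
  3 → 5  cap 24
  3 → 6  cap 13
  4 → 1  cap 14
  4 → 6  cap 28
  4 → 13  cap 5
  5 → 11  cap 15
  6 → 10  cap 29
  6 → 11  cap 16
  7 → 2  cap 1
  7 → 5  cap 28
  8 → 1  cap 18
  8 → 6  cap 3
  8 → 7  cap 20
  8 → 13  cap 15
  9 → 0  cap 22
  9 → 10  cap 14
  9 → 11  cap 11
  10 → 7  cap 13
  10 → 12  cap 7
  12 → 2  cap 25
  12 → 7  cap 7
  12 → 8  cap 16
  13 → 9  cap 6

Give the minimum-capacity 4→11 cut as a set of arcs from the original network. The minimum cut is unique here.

augment #1: 4→6→11 push 16
augment #2: 4→13→9→11 push 5
augment #3: 4→1→2→5→11 push 6
augment #4: 4→1→0→3→5→11 push 6
augment #5: 4→6→10→7→5→11 push 3
augment #6: 4→1→0→8→13→9→11 push 1
max flow = 37; residual-reachable set from 4 gives S-side
cut edges (S→T): {(5,11), (6,11), (13,9)} total cap 37

Min-cut arcs: {(5,11), (6,11), (13,9)} (total capacity 37)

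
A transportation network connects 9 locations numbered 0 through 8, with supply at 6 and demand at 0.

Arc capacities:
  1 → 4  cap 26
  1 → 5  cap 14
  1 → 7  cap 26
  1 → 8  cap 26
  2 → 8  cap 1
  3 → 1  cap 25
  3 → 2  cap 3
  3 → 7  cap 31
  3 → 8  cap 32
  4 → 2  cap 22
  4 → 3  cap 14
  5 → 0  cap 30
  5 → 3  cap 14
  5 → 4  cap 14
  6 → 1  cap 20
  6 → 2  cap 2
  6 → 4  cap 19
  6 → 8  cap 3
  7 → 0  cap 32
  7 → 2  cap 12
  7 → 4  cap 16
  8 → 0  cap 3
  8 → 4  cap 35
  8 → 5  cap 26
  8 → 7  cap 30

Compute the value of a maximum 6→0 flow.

Maximum flow value: 38

augment #1: 6→8→0 bottleneck 3, total now 3
augment #2: 6→1→5→0 bottleneck 14, total now 17
augment #3: 6→1→7→0 bottleneck 6, total now 23
augment #4: 6→2→8→5→0 bottleneck 1, total now 24
augment #5: 6→4→3→7→0 bottleneck 14, total now 38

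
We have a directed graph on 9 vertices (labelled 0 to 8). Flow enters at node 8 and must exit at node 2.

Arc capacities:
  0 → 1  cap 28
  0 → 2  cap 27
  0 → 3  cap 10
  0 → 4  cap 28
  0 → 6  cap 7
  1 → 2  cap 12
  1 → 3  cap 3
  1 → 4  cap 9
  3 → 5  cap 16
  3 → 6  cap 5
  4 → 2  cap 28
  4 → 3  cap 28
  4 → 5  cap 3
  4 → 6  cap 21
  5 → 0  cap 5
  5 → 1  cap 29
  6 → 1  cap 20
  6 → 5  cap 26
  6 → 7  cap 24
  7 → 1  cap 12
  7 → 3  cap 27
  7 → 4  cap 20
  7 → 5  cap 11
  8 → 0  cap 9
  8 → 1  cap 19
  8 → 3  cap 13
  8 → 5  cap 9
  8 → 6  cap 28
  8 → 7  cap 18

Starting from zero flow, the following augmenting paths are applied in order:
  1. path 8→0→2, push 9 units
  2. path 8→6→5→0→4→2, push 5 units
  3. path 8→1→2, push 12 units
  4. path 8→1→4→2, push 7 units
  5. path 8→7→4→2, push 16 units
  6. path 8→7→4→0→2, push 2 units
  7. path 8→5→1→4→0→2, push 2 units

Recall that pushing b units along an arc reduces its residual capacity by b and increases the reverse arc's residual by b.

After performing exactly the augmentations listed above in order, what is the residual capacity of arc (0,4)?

after path 1 (8→0→2, push 9): res(0,4)=28
after path 2 (8→6→5→0→4→2, push 5): res(0,4)=23
after path 3 (8→1→2, push 12): res(0,4)=23
after path 4 (8→1→4→2, push 7): res(0,4)=23
after path 5 (8→7→4→2, push 16): res(0,4)=23
after path 6 (8→7→4→0→2, push 2): res(0,4)=25
after path 7 (8→5→1→4→0→2, push 2): res(0,4)=27

Residual capacity of (0,4): 27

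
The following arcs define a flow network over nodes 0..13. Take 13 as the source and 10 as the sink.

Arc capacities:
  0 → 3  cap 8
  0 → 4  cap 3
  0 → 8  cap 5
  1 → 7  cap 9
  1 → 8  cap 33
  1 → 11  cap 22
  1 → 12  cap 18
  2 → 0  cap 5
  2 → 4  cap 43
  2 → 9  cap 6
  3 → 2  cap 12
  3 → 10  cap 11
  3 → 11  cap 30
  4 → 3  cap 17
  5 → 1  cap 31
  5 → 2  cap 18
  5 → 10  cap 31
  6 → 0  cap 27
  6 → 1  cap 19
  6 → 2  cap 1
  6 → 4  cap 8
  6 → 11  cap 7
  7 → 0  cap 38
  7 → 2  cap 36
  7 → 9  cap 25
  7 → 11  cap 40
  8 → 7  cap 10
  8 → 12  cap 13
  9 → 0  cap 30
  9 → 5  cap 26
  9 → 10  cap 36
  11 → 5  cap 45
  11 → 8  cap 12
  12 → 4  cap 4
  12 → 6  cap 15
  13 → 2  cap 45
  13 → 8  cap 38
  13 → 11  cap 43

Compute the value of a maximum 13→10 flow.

augment #1: 13→2→9→10 bottleneck 6, total now 6
augment #2: 13→11→5→10 bottleneck 31, total now 37
augment #3: 13→2→0→3→10 bottleneck 5, total now 42
augment #4: 13→2→4→3→10 bottleneck 6, total now 48
augment #5: 13→8→7→9→10 bottleneck 10, total now 58
augment #6: 13→11→5→1→7→9→10 bottleneck 9, total now 67

Maximum flow value: 67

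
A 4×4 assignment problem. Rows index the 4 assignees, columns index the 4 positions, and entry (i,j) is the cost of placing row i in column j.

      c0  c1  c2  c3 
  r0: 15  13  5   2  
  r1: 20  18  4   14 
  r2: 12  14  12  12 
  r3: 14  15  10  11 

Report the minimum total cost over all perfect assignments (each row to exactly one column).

optimal assignment: row0→col3 (cost 2), row1→col2 (cost 4), row2→col0 (cost 12), row3→col1 (cost 15)
total = 2 + 4 + 12 + 15 = 33

Minimum assignment cost: 33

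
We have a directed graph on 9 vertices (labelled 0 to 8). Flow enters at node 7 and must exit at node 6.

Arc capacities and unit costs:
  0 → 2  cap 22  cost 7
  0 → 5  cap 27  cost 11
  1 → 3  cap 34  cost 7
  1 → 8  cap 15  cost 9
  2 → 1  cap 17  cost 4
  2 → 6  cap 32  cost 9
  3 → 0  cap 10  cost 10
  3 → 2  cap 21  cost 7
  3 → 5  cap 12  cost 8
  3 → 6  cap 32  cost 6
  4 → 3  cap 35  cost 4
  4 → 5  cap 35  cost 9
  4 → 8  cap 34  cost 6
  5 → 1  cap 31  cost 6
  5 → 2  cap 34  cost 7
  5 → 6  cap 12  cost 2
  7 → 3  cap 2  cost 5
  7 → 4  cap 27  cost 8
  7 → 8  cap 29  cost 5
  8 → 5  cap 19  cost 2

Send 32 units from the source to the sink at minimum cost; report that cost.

shortest-cost path #1: 7→8→5→6 push 12 @ unit cost 9 (adds 108)
shortest-cost path #2: 7→3→6 push 2 @ unit cost 11 (adds 22)
shortest-cost path #3: 7→4→3→6 push 18 @ unit cost 18 (adds 324)
total cost = 454

Minimum cost for 32 units: 454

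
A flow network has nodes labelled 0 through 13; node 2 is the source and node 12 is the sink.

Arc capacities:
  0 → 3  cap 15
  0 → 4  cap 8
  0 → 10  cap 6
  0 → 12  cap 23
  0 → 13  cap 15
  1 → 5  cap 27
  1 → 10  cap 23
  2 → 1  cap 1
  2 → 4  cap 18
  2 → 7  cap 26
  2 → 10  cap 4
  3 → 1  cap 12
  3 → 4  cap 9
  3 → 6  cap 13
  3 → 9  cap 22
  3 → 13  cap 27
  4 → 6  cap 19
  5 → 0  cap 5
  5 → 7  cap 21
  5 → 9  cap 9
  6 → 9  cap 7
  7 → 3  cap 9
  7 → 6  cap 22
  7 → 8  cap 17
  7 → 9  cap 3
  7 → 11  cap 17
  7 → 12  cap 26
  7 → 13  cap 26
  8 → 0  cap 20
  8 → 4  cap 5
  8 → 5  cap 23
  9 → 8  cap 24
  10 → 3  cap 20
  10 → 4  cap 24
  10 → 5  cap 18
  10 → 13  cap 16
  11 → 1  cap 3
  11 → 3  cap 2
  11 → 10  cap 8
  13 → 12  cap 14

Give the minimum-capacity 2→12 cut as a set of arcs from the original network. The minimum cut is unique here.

Min-cut arcs: {(2,1), (2,7), (2,10), (6,9)} (total capacity 38)

augment #1: 2→7→12 push 26
augment #2: 2→10→13→12 push 4
augment #3: 2→1→5→0→12 push 1
augment #4: 2→4→6→9→8→0→12 push 7
max flow = 38; residual-reachable set from 2 gives S-side
cut edges (S→T): {(2,1), (2,7), (2,10), (6,9)} total cap 38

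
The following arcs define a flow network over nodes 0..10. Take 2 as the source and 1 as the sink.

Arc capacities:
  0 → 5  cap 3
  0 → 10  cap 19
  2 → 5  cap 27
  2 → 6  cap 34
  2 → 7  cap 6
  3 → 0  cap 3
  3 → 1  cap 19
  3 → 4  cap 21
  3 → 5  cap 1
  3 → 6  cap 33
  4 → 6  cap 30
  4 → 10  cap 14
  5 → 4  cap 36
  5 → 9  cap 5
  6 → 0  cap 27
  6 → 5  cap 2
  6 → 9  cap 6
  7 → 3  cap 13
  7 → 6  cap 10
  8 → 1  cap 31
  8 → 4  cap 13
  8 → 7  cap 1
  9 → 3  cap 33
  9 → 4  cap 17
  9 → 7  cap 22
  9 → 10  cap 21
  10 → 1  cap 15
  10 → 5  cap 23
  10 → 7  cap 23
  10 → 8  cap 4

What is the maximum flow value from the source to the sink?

Maximum flow value: 38

augment #1: 2→7→3→1 bottleneck 6, total now 6
augment #2: 2→5→4→10→1 bottleneck 14, total now 20
augment #3: 2→5→9→3→1 bottleneck 5, total now 25
augment #4: 2→6→0→10→1 bottleneck 1, total now 26
augment #5: 2→6→9→3→1 bottleneck 6, total now 32
augment #6: 2→6→0→10→8→1 bottleneck 4, total now 36
augment #7: 2→6→0→10→7→3→1 bottleneck 2, total now 38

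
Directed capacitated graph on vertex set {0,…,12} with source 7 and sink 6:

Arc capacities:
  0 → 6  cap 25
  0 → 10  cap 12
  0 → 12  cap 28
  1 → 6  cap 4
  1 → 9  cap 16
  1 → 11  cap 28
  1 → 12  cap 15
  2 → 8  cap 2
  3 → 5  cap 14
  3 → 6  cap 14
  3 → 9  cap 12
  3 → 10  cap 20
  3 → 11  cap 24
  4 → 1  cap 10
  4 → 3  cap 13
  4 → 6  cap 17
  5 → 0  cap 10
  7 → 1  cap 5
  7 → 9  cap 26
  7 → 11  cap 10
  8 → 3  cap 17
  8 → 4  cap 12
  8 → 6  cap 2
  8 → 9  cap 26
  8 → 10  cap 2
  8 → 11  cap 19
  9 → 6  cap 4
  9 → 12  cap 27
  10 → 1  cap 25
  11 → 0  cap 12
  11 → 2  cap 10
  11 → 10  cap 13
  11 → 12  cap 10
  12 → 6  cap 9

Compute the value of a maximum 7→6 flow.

Maximum flow value: 28

augment #1: 7→1→6 bottleneck 4, total now 4
augment #2: 7→9→6 bottleneck 4, total now 8
augment #3: 7→1→12→6 bottleneck 1, total now 9
augment #4: 7→9→12→6 bottleneck 8, total now 17
augment #5: 7→11→0→6 bottleneck 10, total now 27
augment #6: 7→9→12→1→11→0→6 bottleneck 1, total now 28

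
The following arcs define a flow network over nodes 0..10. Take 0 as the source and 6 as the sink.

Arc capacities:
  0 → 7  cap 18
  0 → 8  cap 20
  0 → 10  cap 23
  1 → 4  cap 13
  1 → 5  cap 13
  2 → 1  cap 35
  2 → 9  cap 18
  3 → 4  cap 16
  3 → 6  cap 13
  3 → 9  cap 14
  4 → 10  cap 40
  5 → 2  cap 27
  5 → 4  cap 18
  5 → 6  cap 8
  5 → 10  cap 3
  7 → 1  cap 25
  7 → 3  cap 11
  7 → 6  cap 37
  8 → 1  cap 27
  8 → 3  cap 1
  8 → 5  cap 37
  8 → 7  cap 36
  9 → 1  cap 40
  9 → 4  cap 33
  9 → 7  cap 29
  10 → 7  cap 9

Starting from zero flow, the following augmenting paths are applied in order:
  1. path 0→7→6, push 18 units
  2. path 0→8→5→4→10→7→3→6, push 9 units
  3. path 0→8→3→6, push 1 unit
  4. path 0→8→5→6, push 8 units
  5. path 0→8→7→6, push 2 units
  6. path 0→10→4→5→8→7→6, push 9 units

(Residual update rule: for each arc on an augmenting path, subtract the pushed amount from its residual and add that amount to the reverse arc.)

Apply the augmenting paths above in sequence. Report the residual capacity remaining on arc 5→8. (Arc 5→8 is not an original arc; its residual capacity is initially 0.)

after path 1 (0→7→6, push 18): res(5,8)=0
after path 2 (0→8→5→4→10→7→3→6, push 9): res(5,8)=9
after path 3 (0→8→3→6, push 1): res(5,8)=9
after path 4 (0→8→5→6, push 8): res(5,8)=17
after path 5 (0→8→7→6, push 2): res(5,8)=17
after path 6 (0→10→4→5→8→7→6, push 9): res(5,8)=8

Residual capacity of (5,8): 8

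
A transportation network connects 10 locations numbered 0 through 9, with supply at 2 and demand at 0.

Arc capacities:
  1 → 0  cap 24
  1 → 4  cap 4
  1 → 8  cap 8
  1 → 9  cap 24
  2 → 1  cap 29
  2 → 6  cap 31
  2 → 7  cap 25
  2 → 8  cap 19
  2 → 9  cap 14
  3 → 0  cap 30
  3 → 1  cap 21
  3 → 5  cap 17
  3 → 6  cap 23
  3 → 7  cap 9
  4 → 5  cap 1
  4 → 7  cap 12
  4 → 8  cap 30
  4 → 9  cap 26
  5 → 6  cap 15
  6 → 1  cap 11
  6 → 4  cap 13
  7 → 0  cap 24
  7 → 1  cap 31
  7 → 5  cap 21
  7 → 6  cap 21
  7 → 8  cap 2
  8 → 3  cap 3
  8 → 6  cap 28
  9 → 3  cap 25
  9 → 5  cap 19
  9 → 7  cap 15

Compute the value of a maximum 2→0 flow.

augment #1: 2→1→0 bottleneck 24, total now 24
augment #2: 2→7→0 bottleneck 24, total now 48
augment #3: 2→8→3→0 bottleneck 3, total now 51
augment #4: 2→9→3→0 bottleneck 14, total now 65
augment #5: 2→1→9→3→0 bottleneck 5, total now 70
augment #6: 2→6→1→9→3→0 bottleneck 6, total now 76

Maximum flow value: 76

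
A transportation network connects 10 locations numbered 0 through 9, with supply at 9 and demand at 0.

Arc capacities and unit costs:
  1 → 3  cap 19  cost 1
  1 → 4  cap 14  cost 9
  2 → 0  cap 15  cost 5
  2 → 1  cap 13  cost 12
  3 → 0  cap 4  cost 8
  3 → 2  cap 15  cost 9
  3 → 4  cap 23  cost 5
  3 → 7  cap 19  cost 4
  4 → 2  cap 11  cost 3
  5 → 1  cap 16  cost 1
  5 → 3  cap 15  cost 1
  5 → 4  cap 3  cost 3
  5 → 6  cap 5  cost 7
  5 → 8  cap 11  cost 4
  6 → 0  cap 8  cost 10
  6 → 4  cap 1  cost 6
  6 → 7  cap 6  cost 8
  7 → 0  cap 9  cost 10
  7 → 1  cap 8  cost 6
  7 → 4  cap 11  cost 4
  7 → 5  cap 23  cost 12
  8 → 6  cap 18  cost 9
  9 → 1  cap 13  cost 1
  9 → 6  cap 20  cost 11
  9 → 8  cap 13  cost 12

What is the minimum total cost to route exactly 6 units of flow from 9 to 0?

Minimum cost for 6 units: 70

shortest-cost path #1: 9→1→3→0 push 4 @ unit cost 10 (adds 40)
shortest-cost path #2: 9→1→3→4→2→0 push 2 @ unit cost 15 (adds 30)
total cost = 70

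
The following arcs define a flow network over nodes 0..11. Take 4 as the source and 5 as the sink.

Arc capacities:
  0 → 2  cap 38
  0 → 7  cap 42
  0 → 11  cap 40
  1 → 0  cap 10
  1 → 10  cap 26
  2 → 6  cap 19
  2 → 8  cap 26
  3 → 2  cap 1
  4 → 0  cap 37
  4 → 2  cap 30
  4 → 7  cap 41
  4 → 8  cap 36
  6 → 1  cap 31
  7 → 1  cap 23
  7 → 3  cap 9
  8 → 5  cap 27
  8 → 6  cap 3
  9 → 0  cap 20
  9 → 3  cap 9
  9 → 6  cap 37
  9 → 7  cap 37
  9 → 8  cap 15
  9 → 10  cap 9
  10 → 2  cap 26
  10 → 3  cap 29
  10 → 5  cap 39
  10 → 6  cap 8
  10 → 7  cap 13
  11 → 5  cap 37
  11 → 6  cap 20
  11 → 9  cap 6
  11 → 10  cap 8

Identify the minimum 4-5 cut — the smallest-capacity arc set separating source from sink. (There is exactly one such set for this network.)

Min-cut arcs: {(0,11), (1,10), (8,5)} (total capacity 93)

augment #1: 4→8→5 push 27
augment #2: 4→0→11→5 push 37
augment #3: 4→7→1→10→5 push 23
augment #4: 4→2→6→1→10→5 push 3
augment #5: 4→2→6→1→0→11→10→5 push 3
max flow = 93; residual-reachable set from 4 gives S-side
cut edges (S→T): {(0,11), (1,10), (8,5)} total cap 93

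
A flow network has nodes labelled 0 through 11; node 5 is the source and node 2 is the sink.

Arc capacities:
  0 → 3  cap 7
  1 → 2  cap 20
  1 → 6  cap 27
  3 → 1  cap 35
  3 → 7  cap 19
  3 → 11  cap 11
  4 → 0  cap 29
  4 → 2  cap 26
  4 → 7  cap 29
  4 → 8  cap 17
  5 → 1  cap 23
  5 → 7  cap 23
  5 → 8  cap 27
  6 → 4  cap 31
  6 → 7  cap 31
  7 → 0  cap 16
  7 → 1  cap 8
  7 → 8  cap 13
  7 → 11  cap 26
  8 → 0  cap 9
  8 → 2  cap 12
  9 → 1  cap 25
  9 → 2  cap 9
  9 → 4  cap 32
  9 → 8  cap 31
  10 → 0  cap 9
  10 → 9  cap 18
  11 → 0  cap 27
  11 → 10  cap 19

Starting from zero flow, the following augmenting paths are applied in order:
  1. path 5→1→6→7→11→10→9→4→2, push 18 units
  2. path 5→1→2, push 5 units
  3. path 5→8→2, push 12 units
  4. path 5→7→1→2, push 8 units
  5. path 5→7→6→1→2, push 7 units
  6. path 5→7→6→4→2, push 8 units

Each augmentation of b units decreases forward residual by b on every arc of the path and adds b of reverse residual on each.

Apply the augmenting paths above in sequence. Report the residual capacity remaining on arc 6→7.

after path 1 (5→1→6→7→11→10→9→4→2, push 18): res(6,7)=13
after path 2 (5→1→2, push 5): res(6,7)=13
after path 3 (5→8→2, push 12): res(6,7)=13
after path 4 (5→7→1→2, push 8): res(6,7)=13
after path 5 (5→7→6→1→2, push 7): res(6,7)=20
after path 6 (5→7→6→4→2, push 8): res(6,7)=28

Residual capacity of (6,7): 28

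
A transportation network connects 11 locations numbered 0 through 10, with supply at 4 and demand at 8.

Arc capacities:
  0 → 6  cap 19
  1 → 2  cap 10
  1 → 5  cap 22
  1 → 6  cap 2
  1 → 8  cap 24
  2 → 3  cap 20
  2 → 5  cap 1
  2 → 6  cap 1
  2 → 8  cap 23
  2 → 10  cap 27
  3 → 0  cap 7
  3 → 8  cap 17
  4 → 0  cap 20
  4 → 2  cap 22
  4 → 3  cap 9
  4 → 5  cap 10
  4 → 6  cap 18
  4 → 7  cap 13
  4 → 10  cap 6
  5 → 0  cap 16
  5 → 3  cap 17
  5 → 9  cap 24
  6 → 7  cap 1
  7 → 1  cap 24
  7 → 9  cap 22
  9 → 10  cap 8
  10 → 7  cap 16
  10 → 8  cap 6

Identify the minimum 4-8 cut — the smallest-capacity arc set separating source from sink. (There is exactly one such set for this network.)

augment #1: 4→2→8 push 22
augment #2: 4→3→8 push 9
augment #3: 4→10→8 push 6
augment #4: 4→5→3→8 push 8
augment #5: 4→7→1→8 push 13
augment #6: 4→6→7→1→8 push 1
augment #7: 4→5→9→10→7→1→8 push 2
max flow = 61; residual-reachable set from 4 gives S-side
cut edges (S→T): {(4,2), (4,3), (4,5), (4,7), (4,10), (6,7)} total cap 61

Min-cut arcs: {(4,2), (4,3), (4,5), (4,7), (4,10), (6,7)} (total capacity 61)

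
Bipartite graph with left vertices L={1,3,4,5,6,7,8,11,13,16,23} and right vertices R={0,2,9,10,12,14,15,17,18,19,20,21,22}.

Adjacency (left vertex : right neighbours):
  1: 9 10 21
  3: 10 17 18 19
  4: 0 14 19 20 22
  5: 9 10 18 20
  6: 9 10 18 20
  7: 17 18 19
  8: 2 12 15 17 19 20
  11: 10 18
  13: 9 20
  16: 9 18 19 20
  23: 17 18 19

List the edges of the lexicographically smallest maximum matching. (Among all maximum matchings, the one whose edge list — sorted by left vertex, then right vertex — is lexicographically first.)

Lex-smallest maximum matching: {(1,21), (3,10), (4,0), (5,9), (6,18), (7,17), (8,2), (13,20), (16,19)}

|M| = 9 (so the lex-smallest maximum matching has 9 edges)
process left vertices in ascending order; for each, take the smallest-labelled available neighbour that still permits 9 edges overall, or leave it unmatched if none does
lex-smallest matching: {1-21, 3-10, 4-0, 5-9, 6-18, 7-17, 8-2, 13-20, 16-19}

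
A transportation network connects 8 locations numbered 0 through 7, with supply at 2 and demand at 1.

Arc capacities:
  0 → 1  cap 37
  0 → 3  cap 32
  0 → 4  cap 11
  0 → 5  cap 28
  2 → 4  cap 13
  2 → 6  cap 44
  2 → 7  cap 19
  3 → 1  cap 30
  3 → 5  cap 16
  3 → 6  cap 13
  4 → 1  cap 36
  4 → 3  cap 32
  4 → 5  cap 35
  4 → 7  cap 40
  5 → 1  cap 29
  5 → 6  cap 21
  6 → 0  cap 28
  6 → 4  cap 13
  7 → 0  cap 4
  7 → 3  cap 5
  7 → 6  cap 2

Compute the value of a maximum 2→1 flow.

augment #1: 2→4→1 bottleneck 13, total now 13
augment #2: 2→6→0→1 bottleneck 28, total now 41
augment #3: 2→6→4→1 bottleneck 13, total now 54
augment #4: 2→7→0→1 bottleneck 4, total now 58
augment #5: 2→7→3→1 bottleneck 5, total now 63

Maximum flow value: 63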